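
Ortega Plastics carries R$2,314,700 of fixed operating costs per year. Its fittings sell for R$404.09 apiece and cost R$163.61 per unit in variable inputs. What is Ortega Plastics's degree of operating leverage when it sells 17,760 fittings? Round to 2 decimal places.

Total contribution margin = 17,760 × R$240.48 = R$4,270,924.80.
Subtracting fixed costs: EBIT = R$4,270,924.80 − R$2,314,700 = R$1,956,224.80.
So DOL = total CM / EBIT = R$4,270,924.80 / R$1,956,224.80 = 2.1832.

2.18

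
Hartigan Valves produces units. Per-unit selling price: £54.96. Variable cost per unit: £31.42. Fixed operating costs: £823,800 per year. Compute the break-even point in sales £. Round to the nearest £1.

£1,923,367

CM per unit = £54.96 − £31.42 = £23.54; CM ratio = £23.54 / £54.96 = 0.4283.
Break-even sales = FC ÷ CM ratio = £823,800 × £54.96 / £23.54 = £1,923,367.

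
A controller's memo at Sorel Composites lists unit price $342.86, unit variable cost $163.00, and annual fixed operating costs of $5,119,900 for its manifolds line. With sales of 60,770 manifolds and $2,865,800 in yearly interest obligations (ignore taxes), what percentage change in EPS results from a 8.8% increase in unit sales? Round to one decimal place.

+32.7%

Total contribution margin = 60,770 × $179.86 = $10,930,092.20.
EBIT = $10,930,092.20 − $5,119,900 = $5,810,192.20.
After interest of $2,865,800.00, pre-tax earnings = $2,944,392.20.
Degree of combined leverage = contribution ÷ (EBIT − I) = $10,930,092.20 ÷ $2,944,392.20 = 3.7122.
EPS therefore changes by 3.7122 × (+8.8%) = +32.7%.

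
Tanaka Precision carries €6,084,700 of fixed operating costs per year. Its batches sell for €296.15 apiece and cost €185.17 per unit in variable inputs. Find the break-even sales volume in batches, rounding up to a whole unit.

54,827 batches

Unit CM = price − variable cost = €296.15 − €185.17 = €110.98.
Break-even volume = fixed costs ÷ CM per unit = €6,084,700 ÷ €110.98 = 54,827.00, so 54,827 batches.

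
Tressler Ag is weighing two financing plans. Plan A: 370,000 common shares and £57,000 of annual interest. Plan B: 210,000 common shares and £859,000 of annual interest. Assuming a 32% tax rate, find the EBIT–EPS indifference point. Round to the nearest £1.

£1,911,625

At indifference, (EBIT − 57,000)(1 − t)/370,000 = (EBIT − 859,000)(1 − t)/210,000.
Cancelling (1 − t) and cross-multiplying: 210,000·(EBIT − 57,000) = 370,000·(EBIT − 859,000).
EBIT × (370,000 − 210,000) = 859,000 × 370,000 − 57,000 × 210,000 = 305,860,000,000, so EBIT = 305,860,000,000 ÷ 160,000 = 1,911,625.00.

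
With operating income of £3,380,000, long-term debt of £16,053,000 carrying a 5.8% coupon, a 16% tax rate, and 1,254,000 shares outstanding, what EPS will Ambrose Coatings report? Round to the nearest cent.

Interest = £931,074.00, so EBT = £3,380,000 − £931,074.00 = £2,448,926.00.
Net income = £2,448,926.00 × (1 − 0.16) = £2,057,097.84.
Per share: £2,057,097.84 / 1,254,000 shares = £1.64.

£1.64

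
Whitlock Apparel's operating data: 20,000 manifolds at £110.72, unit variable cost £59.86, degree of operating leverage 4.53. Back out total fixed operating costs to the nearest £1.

£792,653

Contribution at this volume is 20,000 × £50.86 = £1,017,200.00.
DOL = contribution / EBIT, so EBIT = £1,017,200.00 / 4.53 = £224,547.46.
Fixed costs = CM − EBIT = £1,017,200.00 − £224,547.46 = £792,653.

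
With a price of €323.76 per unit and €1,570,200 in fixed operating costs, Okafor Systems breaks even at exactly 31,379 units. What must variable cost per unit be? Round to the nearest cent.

€273.72

At break-even, FC = Q × (P − VC), so P − VC = €1,570,200 ÷ 31,379 = €50.0398.
Hence VC = price − CM = €323.76 − €50.0398 = €273.72.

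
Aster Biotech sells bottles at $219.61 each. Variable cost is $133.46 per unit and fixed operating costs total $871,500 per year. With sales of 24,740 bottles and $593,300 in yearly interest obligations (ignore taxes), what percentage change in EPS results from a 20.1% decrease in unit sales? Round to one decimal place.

-64.3%

Contribution at this volume is 24,740 × $86.15 = $2,131,351.00.
EBIT = $2,131,351.00 − $871,500 = $1,259,851.00.
After interest of $593,300.00, pre-tax earnings = $666,551.00.
DCL = total CM / (EBIT − I) = $2,131,351.00 / $666,551.00 = 3.1976.
EPS therefore changes by 3.1976 × (-20.1%) = -64.3%.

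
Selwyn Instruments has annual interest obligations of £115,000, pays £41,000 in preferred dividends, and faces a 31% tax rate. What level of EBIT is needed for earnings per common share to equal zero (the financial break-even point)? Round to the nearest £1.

Grossing the preferred dividend up to pre-tax terms: £41,000 / (1 − 0.31) = £59,420.29.
Financial break-even EBIT = interest + D_p ÷ (1 − t) = £115,000 + £59,420.29 = £174,420.29.

£174,420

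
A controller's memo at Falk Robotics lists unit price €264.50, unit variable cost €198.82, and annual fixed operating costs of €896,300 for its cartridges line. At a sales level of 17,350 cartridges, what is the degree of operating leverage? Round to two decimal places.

4.68

At 17,350 units, contribution = 17,350 × €65.68 = €1,139,548.00.
EBIT = €1,139,548.00 − €896,300 = €243,248.00.
So DOL = total CM / EBIT = €1,139,548.00 / €243,248.00 = 4.6847.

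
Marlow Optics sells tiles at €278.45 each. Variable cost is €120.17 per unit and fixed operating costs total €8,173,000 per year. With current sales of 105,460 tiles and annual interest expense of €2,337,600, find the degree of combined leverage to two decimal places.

2.70

Contribution at this volume is 105,460 × €158.28 = €16,692,208.80.
Subtracting fixed costs: EBIT = €16,692,208.80 − €8,173,000 = €8,519,208.80. Interest = €2,337,600.00.
DOL = €16,692,208.80 ÷ €8,519,208.80 = 1.9594; DFL = €8,519,208.80 ÷ €6,181,608.80 = 1.3782.
Combined leverage = 1.9594 × 1.3782 = 2.7004.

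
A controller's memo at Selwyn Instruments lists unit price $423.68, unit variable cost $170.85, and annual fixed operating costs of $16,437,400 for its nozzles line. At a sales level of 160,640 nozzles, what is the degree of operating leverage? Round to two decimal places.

1.68

Contribution at this volume is 160,640 × $252.83 = $40,614,611.20.
EBIT = $40,614,611.20 − $16,437,400 = $24,177,211.20.
So DOL = total CM / EBIT = $40,614,611.20 / $24,177,211.20 = 1.6799.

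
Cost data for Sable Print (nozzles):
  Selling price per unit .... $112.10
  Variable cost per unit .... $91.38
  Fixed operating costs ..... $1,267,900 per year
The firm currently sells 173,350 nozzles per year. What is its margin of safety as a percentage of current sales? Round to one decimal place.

Contribution margin per unit = $112.10 − $91.38 = $20.72. Break-even units = $1,267,900 ÷ $20.72 = 61,192.08; break-even revenue = 61,192.08 × $112.10 = $6,859,632.72.
Actual sales revenue = 173,350 × $112.10 = $19,432,535.00.
Margin of safety = ($19,432,535.00 − $6,859,632.72) ÷ $19,432,535.00 = 64.7%.

64.7%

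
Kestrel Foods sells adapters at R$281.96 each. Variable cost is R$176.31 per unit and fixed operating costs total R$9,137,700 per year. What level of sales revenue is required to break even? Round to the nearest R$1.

R$24,386,804

Contribution margin per unit = R$281.96 − R$176.31 = R$105.65, a CM ratio of R$105.65 ÷ R$281.96 = 0.3747.
Break-even revenue = fixed costs × price ÷ CM = R$9,137,700 × R$281.96 ÷ R$105.65 = R$24,386,804.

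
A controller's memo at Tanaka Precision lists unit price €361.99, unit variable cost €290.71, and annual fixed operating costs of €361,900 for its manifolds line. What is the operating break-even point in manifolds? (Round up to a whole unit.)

5,078 manifolds

Unit CM = price − variable cost = €361.99 − €290.71 = €71.28.
Units to break even: €361,900 ÷ €71.28 = 5,077.16, rounded up to 5,078.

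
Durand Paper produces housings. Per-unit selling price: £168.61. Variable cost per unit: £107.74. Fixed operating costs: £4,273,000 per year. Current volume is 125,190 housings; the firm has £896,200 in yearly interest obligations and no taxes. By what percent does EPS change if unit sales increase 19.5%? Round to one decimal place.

At 125,190 units, contribution = 125,190 × £60.87 = £7,620,315.30.
Subtracting fixed costs: EBIT = £7,620,315.30 − £4,273,000 = £3,347,315.30.
Interest = £896,200.00, so EBIT − I = £2,451,115.30.
DCL = total CM / (EBIT − I) = £7,620,315.30 / £2,451,115.30 = 3.1089.
%ΔEPS = DCL × %ΔSales = 3.1089 × +19.5% = +60.6%.

+60.6%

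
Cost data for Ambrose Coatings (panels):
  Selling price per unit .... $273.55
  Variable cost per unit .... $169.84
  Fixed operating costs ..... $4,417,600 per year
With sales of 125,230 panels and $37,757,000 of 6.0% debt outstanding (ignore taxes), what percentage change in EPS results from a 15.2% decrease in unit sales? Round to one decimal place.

Total contribution margin = 125,230 × $103.71 = $12,987,603.30.
Operating income = contribution − fixed costs = $12,987,603.30 − $4,417,600 = $8,570,003.30.
After interest of $2,265,420.00, pre-tax earnings = $6,304,583.30.
DCL = total CM / (EBIT − I) = $12,987,603.30 / $6,304,583.30 = 2.0600.
EPS therefore changes by 2.0600 × (-15.2%) = -31.3%.

-31.3%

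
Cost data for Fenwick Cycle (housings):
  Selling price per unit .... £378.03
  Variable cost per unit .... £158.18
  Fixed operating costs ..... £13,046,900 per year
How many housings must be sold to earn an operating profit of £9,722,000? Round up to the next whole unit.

103,566 housings

Contribution margin per unit = £378.03 − £158.18 = £219.85.
Units = (FC + target) / CM = (£13,046,900 + £9,722,000) / £219.85 = 103,565.61, so 103,566 housings.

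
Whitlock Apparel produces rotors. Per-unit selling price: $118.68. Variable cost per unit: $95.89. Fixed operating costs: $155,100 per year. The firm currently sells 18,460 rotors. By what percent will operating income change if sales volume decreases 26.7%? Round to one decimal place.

Contribution at this volume is 18,460 × $22.79 = $420,703.40.
EBIT = $420,703.40 − $155,100 = $265,603.40.
So DOL = total CM / EBIT = $420,703.40 / $265,603.40 = 1.5840.
So EBIT moves 1.5840 × (-26.7%) = -42.3%.

-42.3%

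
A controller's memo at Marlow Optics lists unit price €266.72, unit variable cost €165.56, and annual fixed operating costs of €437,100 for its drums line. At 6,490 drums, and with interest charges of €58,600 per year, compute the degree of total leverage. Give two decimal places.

4.08

Total contribution margin = 6,490 × €101.16 = €656,528.40.
Operating income = contribution − fixed costs = €656,528.40 − €437,100 = €219,428.40. Interest = €58,600.00.
DOL = €656,528.40 ÷ €219,428.40 = 2.9920; DFL = €219,428.40 ÷ €160,828.40 = 1.3644.
DCL = DOL × DFL = 2.9920 × 1.3644 = 4.0823.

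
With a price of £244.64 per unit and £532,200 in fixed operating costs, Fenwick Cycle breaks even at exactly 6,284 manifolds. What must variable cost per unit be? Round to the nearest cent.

At break-even, FC = Q × (P − VC), so P − VC = £532,200 ÷ 6,284 = £84.6913.
Hence VC = price − CM = £244.64 − £84.6913 = £159.95.

£159.95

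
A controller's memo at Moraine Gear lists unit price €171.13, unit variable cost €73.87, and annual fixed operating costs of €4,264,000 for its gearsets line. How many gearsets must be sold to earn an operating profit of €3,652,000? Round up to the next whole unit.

Contribution margin per unit = €171.13 − €73.87 = €97.26.
Need Q such that Q × €97.26 − €4,264,000 = €3,652,000, i.e. Q = €7,916,000 / €97.26 = 81,390.09 → 81,391.

81,391 gearsets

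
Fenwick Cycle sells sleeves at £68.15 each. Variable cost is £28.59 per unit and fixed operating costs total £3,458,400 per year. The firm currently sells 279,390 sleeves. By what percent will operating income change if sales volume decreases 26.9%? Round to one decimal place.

-39.2%

Total contribution margin = 279,390 × £39.56 = £11,052,668.40.
Subtracting fixed costs: EBIT = £11,052,668.40 − £3,458,400 = £7,594,268.40.
Degree of operating leverage = £11,052,668.40 / £7,594,268.40 = 1.4554.
So EBIT moves 1.4554 × (-26.9%) = -39.2%.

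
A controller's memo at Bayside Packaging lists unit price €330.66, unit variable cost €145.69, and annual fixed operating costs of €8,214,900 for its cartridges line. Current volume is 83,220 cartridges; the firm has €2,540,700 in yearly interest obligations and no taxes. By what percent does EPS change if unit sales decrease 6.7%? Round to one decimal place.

-22.2%

Contribution at this volume is 83,220 × €184.97 = €15,393,203.40.
Subtracting fixed costs: EBIT = €15,393,203.40 − €8,214,900 = €7,178,303.40.
Interest = €2,540,700.00, so EBIT − I = €4,637,603.40.
DCL = total CM / (EBIT − I) = €15,393,203.40 / €4,637,603.40 = 3.3192.
%ΔEPS = DCL × %ΔSales = 3.3192 × -6.7% = -22.2%.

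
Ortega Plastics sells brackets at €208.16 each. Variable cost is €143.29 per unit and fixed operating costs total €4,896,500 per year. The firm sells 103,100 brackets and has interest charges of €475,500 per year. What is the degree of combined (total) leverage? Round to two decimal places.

5.08

Contribution at this volume is 103,100 × €64.87 = €6,688,097.00.
Operating income = contribution − fixed costs = €6,688,097.00 − €4,896,500 = €1,791,597.00. Interest = €475,500.00, so EBIT − I = €1,316,097.00.
DCL = contribution ÷ (EBIT − I) = €6,688,097.00 ÷ €1,316,097.00 = 5.0818.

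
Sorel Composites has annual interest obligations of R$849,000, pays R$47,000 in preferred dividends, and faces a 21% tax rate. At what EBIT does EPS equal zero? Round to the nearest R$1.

R$908,494

Preferred dividends are paid after tax, so their pre-tax equivalent is R$47,000 ÷ (1 − 0.21) = R$59,493.67.
Financial break-even EBIT = interest + D_p ÷ (1 − t) = R$849,000 + R$59,493.67 = R$908,493.67.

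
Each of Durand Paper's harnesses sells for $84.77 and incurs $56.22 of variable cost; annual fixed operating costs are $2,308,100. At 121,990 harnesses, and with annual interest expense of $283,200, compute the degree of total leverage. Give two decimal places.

At 121,990 units, contribution = 121,990 × $28.55 = $3,482,814.50.
EBIT = $3,482,814.50 − $2,308,100 = $1,174,714.50. Interest = $283,200.00, so EBIT − I = $891,514.50.
DCL = contribution ÷ (EBIT − I) = $3,482,814.50 ÷ $891,514.50 = 3.9066.

3.91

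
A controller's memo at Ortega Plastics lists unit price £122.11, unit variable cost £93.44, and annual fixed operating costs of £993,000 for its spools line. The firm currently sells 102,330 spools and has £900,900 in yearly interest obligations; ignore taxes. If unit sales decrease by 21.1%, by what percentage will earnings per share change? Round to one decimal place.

Total contribution margin = 102,330 × £28.67 = £2,933,801.10.
Operating income = contribution − fixed costs = £2,933,801.10 − £993,000 = £1,940,801.10.
Interest = £900,900.00, so EBIT − I = £1,039,901.10.
Degree of combined leverage = contribution ÷ (EBIT − I) = £2,933,801.10 ÷ £1,039,901.10 = 2.8212.
EPS therefore changes by 2.8212 × (-21.1%) = -59.5%.

-59.5%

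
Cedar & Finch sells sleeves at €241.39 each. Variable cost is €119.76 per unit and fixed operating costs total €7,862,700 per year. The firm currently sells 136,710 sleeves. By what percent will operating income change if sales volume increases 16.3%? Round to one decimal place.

+30.9%

Total contribution margin = 136,710 × €121.63 = €16,628,037.30.
EBIT = €16,628,037.30 − €7,862,700 = €8,765,337.30.
DOL = contribution ÷ EBIT = €16,628,037.30 ÷ €8,765,337.30 = 1.8970.
%ΔEBIT = DOL × %ΔSales = 1.8970 × +16.3% = +30.9%.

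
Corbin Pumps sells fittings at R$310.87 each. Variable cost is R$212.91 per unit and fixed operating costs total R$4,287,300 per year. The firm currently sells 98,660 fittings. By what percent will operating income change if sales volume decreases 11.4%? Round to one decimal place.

-20.5%

At 98,660 units, contribution = 98,660 × R$97.96 = R$9,664,733.60.
Subtracting fixed costs: EBIT = R$9,664,733.60 − R$4,287,300 = R$5,377,433.60.
DOL = contribution ÷ EBIT = R$9,664,733.60 ÷ R$5,377,433.60 = 1.7973.
Operating income changes by 1.7973 × -11.4% = -20.5%.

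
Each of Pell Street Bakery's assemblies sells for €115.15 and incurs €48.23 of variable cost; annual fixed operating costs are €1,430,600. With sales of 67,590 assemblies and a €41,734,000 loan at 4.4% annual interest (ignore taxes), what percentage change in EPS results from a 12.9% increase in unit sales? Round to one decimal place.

Contribution at this volume is 67,590 × €66.92 = €4,523,122.80.
Operating income = contribution − fixed costs = €4,523,122.80 − €1,430,600 = €3,092,522.80.
After interest of €1,836,296.00, pre-tax earnings = €1,256,226.80.
DCL = total CM / (EBIT − I) = €4,523,122.80 / €1,256,226.80 = 3.6006.
%ΔEPS = DCL × %ΔSales = 3.6006 × +12.9% = +46.4%.

+46.4%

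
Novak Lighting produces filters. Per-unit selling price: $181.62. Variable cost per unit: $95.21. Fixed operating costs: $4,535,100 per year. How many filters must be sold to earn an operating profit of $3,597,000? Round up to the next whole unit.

Unit CM = price − variable cost = $181.62 − $95.21 = $86.41.
Units = (FC + target) / CM = ($4,535,100 + $3,597,000) / $86.41 = 94,110.64, so 94,111 filters.

94,111 filters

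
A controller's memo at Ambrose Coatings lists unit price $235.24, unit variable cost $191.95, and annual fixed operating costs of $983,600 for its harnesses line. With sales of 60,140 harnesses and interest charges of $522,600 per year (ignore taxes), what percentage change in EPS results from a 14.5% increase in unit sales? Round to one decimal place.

+34.4%

Contribution at this volume is 60,140 × $43.29 = $2,603,460.60.
EBIT = $2,603,460.60 − $983,600 = $1,619,860.60.
Interest = $522,600.00, so EBIT − I = $1,097,260.60.
DCL = total CM / (EBIT − I) = $2,603,460.60 / $1,097,260.60 = 2.3727.
EPS therefore changes by 2.3727 × (+14.5%) = +34.4%.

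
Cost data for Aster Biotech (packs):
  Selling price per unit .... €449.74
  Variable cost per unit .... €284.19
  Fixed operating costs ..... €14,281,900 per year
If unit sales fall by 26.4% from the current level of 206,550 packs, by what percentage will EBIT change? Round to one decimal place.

Total contribution margin = 206,550 × €165.55 = €34,194,352.50.
Subtracting fixed costs: EBIT = €34,194,352.50 − €14,281,900 = €19,912,452.50.
So DOL = total CM / EBIT = €34,194,352.50 / €19,912,452.50 = 1.7172.
So EBIT moves 1.7172 × (-26.4%) = -45.3%.

-45.3%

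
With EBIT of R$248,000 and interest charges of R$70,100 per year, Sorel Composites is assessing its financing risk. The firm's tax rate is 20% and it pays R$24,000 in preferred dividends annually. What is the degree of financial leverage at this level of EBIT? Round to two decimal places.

Interest = R$70,100.00.
Pre-tax preferred-dividend burden = R$24,000 ÷ (1 − 0.20) = R$30,000.00.
DFL = EBIT ÷ [EBIT − I − D_p/(1−t)] = R$248,000 ÷ [R$248,000 − R$70,100.00 − R$30,000.00] = R$248,000 ÷ R$147,900.00 = 1.6768.

1.68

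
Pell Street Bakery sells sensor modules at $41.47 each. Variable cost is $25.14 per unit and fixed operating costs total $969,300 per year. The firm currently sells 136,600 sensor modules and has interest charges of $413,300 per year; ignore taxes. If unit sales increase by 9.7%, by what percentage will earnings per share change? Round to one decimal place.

+25.5%

Total contribution margin = 136,600 × $16.33 = $2,230,678.00.
EBIT = $2,230,678.00 − $969,300 = $1,261,378.00.
Interest = $413,300.00, so EBIT − I = $848,078.00.
DCL = total CM / (EBIT − I) = $2,230,678.00 / $848,078.00 = 2.6303.
EPS therefore changes by 2.6303 × (+9.7%) = +25.5%.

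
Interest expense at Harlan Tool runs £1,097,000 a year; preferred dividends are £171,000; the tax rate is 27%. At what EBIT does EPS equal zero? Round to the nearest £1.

Preferred dividends are paid after tax, so their pre-tax equivalent is £171,000 ÷ (1 − 0.27) = £234,246.58.
Financial break-even EBIT = interest + D_p ÷ (1 − t) = £1,097,000 + £234,246.58 = £1,331,246.58.

£1,331,247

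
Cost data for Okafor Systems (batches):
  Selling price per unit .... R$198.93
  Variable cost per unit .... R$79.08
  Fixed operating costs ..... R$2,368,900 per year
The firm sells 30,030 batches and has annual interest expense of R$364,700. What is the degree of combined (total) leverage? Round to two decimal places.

At 30,030 units, contribution = 30,030 × R$119.85 = R$3,599,095.50.
Subtracting fixed costs: EBIT = R$3,599,095.50 − R$2,368,900 = R$1,230,195.50. Interest = R$364,700.00, so EBIT − I = R$865,495.50.
Degree of total leverage = total CM / (EBIT − interest) = R$3,599,095.50 / R$865,495.50 = 4.1584.

4.16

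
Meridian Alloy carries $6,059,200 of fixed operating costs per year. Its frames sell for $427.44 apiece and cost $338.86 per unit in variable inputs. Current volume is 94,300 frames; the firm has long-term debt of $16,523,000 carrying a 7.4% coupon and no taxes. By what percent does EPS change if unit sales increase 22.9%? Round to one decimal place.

+178.6%

At 94,300 units, contribution = 94,300 × $88.58 = $8,353,094.00.
EBIT = $8,353,094.00 − $6,059,200 = $2,293,894.00.
After interest of $1,222,702.00, pre-tax earnings = $1,071,192.00.
Degree of combined leverage = contribution ÷ (EBIT − I) = $8,353,094.00 ÷ $1,071,192.00 = 7.7979.
%ΔEPS = DCL × %ΔSales = 7.7979 × +22.9% = +178.6%.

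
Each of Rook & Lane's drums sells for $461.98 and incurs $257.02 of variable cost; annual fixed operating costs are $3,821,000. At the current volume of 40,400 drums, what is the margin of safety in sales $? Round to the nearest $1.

Each unit contributes $461.98 − $257.02 = $204.96. Break-even units = $3,821,000 ÷ $204.96 = 18,642.66; break-even revenue = 18,642.66 × $461.98 = $8,612,536.98.
Actual sales revenue = 40,400 × $461.98 = $18,663,992.00.
Margin of safety = $18,663,992.00 − $8,612,536.98 = $10,051,455.

$10,051,455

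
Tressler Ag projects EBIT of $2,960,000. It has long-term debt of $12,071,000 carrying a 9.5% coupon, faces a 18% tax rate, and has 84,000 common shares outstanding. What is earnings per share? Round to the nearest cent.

Pre-tax income = $2,960,000 − $1,146,745.00 = $1,813,255.00.
Net income = $1,813,255.00 × (1 − 0.18) = $1,486,869.10.
EPS = $1,486,869.10 ÷ 84,000 = $17.70.

$17.70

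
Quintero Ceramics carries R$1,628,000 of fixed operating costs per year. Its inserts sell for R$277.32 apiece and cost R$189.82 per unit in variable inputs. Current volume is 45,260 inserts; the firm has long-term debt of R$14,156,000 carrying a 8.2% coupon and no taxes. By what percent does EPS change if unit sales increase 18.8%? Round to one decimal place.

+63.6%

At 45,260 units, contribution = 45,260 × R$87.50 = R$3,960,250.00.
Subtracting fixed costs: EBIT = R$3,960,250.00 − R$1,628,000 = R$2,332,250.00.
Interest = R$1,160,792.00, so EBIT − I = R$1,171,458.00.
DCL = total CM / (EBIT − I) = R$3,960,250.00 / R$1,171,458.00 = 3.3806.
EPS therefore changes by 3.3806 × (+18.8%) = +63.6%.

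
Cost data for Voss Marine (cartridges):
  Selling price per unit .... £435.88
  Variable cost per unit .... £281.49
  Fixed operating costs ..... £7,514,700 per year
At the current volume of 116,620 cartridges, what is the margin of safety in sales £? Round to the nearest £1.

Each unit contributes £435.88 − £281.49 = £154.39. Break-even units = £7,514,700 ÷ £154.39 = 48,673.49; break-even revenue = 48,673.49 × £435.88 = £21,215,800.48.
Current sales = 116,620 × £435.88 = £50,832,325.60.
Margin of safety = £50,832,325.60 − £21,215,800.48 = £29,616,525.

£29,616,525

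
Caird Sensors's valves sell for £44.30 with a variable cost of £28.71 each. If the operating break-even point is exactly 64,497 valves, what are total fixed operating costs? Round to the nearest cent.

Unit CM = price − variable cost = £44.30 − £28.71 = £15.59.
Fixed costs = break-even units × CM = 64,497 × £15.59 = £1,005,508.23.

£1,005,508.23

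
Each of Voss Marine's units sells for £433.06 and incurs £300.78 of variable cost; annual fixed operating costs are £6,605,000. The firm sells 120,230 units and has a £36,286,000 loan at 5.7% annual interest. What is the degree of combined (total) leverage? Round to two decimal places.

2.20

Total contribution margin = 120,230 × £132.28 = £15,904,024.40.
Operating income = contribution − fixed costs = £15,904,024.40 − £6,605,000 = £9,299,024.40. Interest = £2,068,302.00.
DOL = £15,904,024.40 ÷ £9,299,024.40 = 1.7103; DFL = £9,299,024.40 ÷ £7,230,722.40 = 1.2860.
DCL = DOL × DFL = 1.7103 × 1.2860 = 2.1994.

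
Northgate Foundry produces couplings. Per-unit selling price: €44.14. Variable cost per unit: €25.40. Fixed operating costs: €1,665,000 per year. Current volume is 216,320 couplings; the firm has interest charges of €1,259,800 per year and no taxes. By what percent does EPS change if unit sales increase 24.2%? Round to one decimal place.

At 216,320 units, contribution = 216,320 × €18.74 = €4,053,836.80.
Operating income = contribution − fixed costs = €4,053,836.80 − €1,665,000 = €2,388,836.80.
After interest of €1,259,800.00, pre-tax earnings = €1,129,036.80.
Degree of combined leverage = contribution ÷ (EBIT − I) = €4,053,836.80 ÷ €1,129,036.80 = 3.5905.
%ΔEPS = DCL × %ΔSales = 3.5905 × +24.2% = +86.9%.

+86.9%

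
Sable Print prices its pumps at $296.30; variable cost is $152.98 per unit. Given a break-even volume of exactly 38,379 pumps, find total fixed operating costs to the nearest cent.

Each unit contributes $296.30 − $152.98 = $143.32.
Fixed costs = break-even units × CM = 38,379 × $143.32 = $5,500,478.28.

$5,500,478.28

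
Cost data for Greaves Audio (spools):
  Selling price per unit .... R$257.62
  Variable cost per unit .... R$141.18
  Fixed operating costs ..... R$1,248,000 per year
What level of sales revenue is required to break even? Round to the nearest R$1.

Contribution margin per unit = R$257.62 − R$141.18 = R$116.44, a CM ratio of R$116.44 ÷ R$257.62 = 0.4520.
Break-even sales = FC ÷ CM ratio = R$1,248,000 × R$257.62 / R$116.44 = R$2,761,162.

R$2,761,162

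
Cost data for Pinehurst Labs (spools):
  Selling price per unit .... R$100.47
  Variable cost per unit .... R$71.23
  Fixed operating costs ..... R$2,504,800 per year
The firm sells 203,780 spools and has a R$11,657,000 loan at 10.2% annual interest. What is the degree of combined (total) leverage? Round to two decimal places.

2.63

Contribution at this volume is 203,780 × R$29.24 = R$5,958,527.20.
EBIT = R$5,958,527.20 − R$2,504,800 = R$3,453,727.20. Interest = R$1,189,014.00, so EBIT − I = R$2,264,713.20.
DCL = contribution ÷ (EBIT − I) = R$5,958,527.20 ÷ R$2,264,713.20 = 2.6310.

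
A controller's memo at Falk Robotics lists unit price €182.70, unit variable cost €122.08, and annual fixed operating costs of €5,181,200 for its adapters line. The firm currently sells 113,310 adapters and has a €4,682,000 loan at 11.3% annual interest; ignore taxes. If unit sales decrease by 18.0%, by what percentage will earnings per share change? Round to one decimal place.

Contribution at this volume is 113,310 × €60.62 = €6,868,852.20.
Subtracting fixed costs: EBIT = €6,868,852.20 − €5,181,200 = €1,687,652.20.
After interest of €529,066.00, pre-tax earnings = €1,158,586.20.
Degree of combined leverage = contribution ÷ (EBIT − I) = €6,868,852.20 ÷ €1,158,586.20 = 5.9287.
EPS therefore changes by 5.9287 × (-18.0%) = -106.7%.

-106.7%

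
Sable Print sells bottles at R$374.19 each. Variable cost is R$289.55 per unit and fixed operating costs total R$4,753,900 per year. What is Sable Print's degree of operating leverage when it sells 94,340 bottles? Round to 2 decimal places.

2.47

At 94,340 units, contribution = 94,340 × R$84.64 = R$7,984,937.60.
Operating income = contribution − fixed costs = R$7,984,937.60 − R$4,753,900 = R$3,231,037.60.
Degree of operating leverage = R$7,984,937.60 / R$3,231,037.60 = 2.4713.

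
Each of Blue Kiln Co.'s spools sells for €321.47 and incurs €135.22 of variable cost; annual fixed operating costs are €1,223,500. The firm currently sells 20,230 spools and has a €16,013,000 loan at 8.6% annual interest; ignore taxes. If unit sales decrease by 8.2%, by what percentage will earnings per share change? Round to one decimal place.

Total contribution margin = 20,230 × €186.25 = €3,767,837.50.
Subtracting fixed costs: EBIT = €3,767,837.50 − €1,223,500 = €2,544,337.50.
After interest of €1,377,118.00, pre-tax earnings = €1,167,219.50.
Degree of combined leverage = contribution ÷ (EBIT − I) = €3,767,837.50 ÷ €1,167,219.50 = 3.2280.
EPS therefore changes by 3.2280 × (-8.2%) = -26.5%.

-26.5%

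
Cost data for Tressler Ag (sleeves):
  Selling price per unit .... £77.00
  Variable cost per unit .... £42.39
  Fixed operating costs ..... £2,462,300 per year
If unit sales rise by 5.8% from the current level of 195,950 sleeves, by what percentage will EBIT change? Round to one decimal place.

Contribution at this volume is 195,950 × £34.61 = £6,781,829.50.
Subtracting fixed costs: EBIT = £6,781,829.50 − £2,462,300 = £4,319,529.50.
So DOL = total CM / EBIT = £6,781,829.50 / £4,319,529.50 = 1.5700.
%ΔEBIT = DOL × %ΔSales = 1.5700 × +5.8% = +9.1%.

+9.1%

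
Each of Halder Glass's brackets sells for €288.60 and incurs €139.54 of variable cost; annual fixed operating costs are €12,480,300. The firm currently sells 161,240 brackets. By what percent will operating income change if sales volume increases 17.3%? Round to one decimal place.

+36.0%

Total contribution margin = 161,240 × €149.06 = €24,034,434.40.
EBIT = €24,034,434.40 − €12,480,300 = €11,554,134.40.
Degree of operating leverage = €24,034,434.40 / €11,554,134.40 = 2.0802.
%ΔEBIT = DOL × %ΔSales = 2.0802 × +17.3% = +36.0%.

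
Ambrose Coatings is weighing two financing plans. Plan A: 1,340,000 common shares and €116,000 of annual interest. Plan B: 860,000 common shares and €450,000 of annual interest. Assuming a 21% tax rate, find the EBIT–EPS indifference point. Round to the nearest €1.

€1,048,417

At indifference, (EBIT − 116,000)(1 − t)/1,340,000 = (EBIT − 450,000)(1 − t)/860,000.
Cancelling (1 − t) and cross-multiplying: 860,000·(EBIT − 116,000) = 1,340,000·(EBIT − 450,000).
Solving, EBIT = (450,000·1,340,000 − 116,000·860,000) / (1,340,000 − 860,000) = 503,240,000,000 / 480,000 = 1,048,416.67.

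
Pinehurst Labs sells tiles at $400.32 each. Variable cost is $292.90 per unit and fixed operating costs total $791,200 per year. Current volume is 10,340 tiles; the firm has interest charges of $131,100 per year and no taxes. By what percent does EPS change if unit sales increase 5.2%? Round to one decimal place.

+30.7%

At 10,340 units, contribution = 10,340 × $107.42 = $1,110,722.80.
Subtracting fixed costs: EBIT = $1,110,722.80 − $791,200 = $319,522.80.
After interest of $131,100.00, pre-tax earnings = $188,422.80.
DCL = total CM / (EBIT − I) = $1,110,722.80 / $188,422.80 = 5.8948.
%ΔEPS = DCL × %ΔSales = 5.8948 × +5.2% = +30.7%.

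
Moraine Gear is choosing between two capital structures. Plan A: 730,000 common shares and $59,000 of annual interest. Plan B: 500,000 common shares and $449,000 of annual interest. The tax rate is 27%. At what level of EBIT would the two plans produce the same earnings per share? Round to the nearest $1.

$1,296,826

At indifference, (EBIT − 59,000)(1 − t)/730,000 = (EBIT − 449,000)(1 − t)/500,000.
The (1 − t) factor cancels: (EBIT − 59,000) × 500,000 = (EBIT − 449,000) × 730,000.
EBIT × (730,000 − 500,000) = 449,000 × 730,000 − 59,000 × 500,000 = 298,270,000,000, so EBIT = 298,270,000,000 ÷ 230,000 = 1,296,826.09.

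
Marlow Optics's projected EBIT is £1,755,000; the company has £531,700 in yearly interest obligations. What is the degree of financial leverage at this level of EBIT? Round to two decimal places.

Annual interest charges come to £531,700.00.
Degree of financial leverage = EBIT / (EBIT − interest) = £1,755,000 / £1,223,300.00 = 1.4346.

1.43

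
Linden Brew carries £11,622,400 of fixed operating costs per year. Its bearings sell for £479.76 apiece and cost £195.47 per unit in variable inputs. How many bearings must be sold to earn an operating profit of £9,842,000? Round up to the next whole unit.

Contribution margin per unit = £479.76 − £195.47 = £284.29.
Units = (FC + target) / CM = (£11,622,400 + £9,842,000) / £284.29 = 75,501.78, so 75,502 bearings.

75,502 bearings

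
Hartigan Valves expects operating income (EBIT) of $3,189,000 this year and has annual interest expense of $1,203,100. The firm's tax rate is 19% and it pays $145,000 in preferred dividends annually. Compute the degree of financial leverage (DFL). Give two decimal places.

1.76

Annual interest charges come to $1,203,100.00.
Pre-tax preferred-dividend burden = $145,000 ÷ (1 − 0.19) = $179,012.35.
DFL = EBIT ÷ [EBIT − I − D_p/(1−t)] = $3,189,000 ÷ [$3,189,000 − $1,203,100.00 − $179,012.35] = $3,189,000 ÷ $1,806,887.65 = 1.7649.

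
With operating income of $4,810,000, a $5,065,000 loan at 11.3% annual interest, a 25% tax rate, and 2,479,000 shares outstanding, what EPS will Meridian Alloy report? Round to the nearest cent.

Interest = $572,345.00, so EBT = $4,810,000 − $572,345.00 = $4,237,655.00.
Net income = $4,237,655.00 × (1 − 0.25) = $3,178,241.25.
Per share: $3,178,241.25 / 2,479,000 shares = $1.28.

$1.28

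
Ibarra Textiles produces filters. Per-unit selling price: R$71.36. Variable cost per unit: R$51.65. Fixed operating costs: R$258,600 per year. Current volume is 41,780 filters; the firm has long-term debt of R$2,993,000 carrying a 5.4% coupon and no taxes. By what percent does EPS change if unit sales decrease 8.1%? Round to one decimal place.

-16.5%

At 41,780 units, contribution = 41,780 × R$19.71 = R$823,483.80.
EBIT = R$823,483.80 − R$258,600 = R$564,883.80.
After interest of R$161,622.00, pre-tax earnings = R$403,261.80.
DCL = total CM / (EBIT − I) = R$823,483.80 / R$403,261.80 = 2.0421.
%ΔEPS = DCL × %ΔSales = 2.0421 × -8.1% = -16.5%.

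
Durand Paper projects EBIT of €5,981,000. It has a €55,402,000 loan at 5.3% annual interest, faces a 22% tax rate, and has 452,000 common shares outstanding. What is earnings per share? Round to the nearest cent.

€5.25

Interest = €2,936,306.00, so EBT = €5,981,000 − €2,936,306.00 = €3,044,694.00.
Net income = €3,044,694.00 × (1 − 0.22) = €2,374,861.32.
Per share: €2,374,861.32 / 452,000 shares = €5.25.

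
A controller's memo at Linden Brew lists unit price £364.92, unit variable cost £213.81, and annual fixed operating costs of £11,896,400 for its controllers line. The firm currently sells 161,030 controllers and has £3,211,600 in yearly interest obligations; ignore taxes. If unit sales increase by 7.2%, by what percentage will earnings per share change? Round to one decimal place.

Contribution at this volume is 161,030 × £151.11 = £24,333,243.30.
Subtracting fixed costs: EBIT = £24,333,243.30 − £11,896,400 = £12,436,843.30.
Interest = £3,211,600.00, so EBIT − I = £9,225,243.30.
Degree of combined leverage = contribution ÷ (EBIT − I) = £24,333,243.30 ÷ £9,225,243.30 = 2.6377.
EPS therefore changes by 2.6377 × (+7.2%) = +19.0%.

+19.0%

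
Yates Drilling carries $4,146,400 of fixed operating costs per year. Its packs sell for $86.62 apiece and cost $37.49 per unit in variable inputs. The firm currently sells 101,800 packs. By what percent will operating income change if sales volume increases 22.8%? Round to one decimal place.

At 101,800 units, contribution = 101,800 × $49.13 = $5,001,434.00.
EBIT = $5,001,434.00 − $4,146,400 = $855,034.00.
DOL = contribution ÷ EBIT = $5,001,434.00 ÷ $855,034.00 = 5.8494.
So EBIT moves 5.8494 × (+22.8%) = +133.4%.

+133.4%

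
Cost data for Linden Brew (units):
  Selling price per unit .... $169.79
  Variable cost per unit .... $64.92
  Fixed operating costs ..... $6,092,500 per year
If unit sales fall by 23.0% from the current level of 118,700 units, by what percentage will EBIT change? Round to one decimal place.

Contribution at this volume is 118,700 × $104.87 = $12,448,069.00.
Subtracting fixed costs: EBIT = $12,448,069.00 − $6,092,500 = $6,355,569.00.
Degree of operating leverage = $12,448,069.00 / $6,355,569.00 = 1.9586.
%ΔEBIT = DOL × %ΔSales = 1.9586 × -23.0% = -45.0%.

-45.0%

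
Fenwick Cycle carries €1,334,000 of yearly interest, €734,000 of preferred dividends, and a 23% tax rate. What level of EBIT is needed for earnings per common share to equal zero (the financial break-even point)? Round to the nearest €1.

€2,287,247

Grossing the preferred dividend up to pre-tax terms: €734,000 / (1 − 0.23) = €953,246.75.
EPS = 0 when EBIT covers interest plus the pre-tax preferred burden: €1,334,000 + €953,246.75 = €2,287,246.75.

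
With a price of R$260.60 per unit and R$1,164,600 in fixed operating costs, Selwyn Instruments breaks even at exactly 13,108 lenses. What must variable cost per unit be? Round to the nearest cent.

Contribution per unit must be FC / Q = R$1,164,600 / 13,108 = R$88.8465.
Hence VC = price − CM = R$260.60 − R$88.8465 = R$171.75.

R$171.75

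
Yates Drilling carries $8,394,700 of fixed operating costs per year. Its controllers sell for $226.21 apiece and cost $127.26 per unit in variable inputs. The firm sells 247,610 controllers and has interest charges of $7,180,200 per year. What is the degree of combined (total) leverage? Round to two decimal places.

Contribution at this volume is 247,610 × $98.95 = $24,501,009.50.
Subtracting fixed costs: EBIT = $24,501,009.50 − $8,394,700 = $16,106,309.50. Interest = $7,180,200.00, so EBIT − I = $8,926,109.50.
Degree of total leverage = total CM / (EBIT − interest) = $24,501,009.50 / $8,926,109.50 = 2.7449.

2.74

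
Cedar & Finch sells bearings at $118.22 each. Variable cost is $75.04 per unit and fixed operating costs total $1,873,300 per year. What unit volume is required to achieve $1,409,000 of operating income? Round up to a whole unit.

Unit CM = price − variable cost = $118.22 − $75.04 = $43.18.
Need Q such that Q × $43.18 − $1,873,300 = $1,409,000, i.e. Q = $3,282,300 / $43.18 = 76,014.36 → 76,015.

76,015 bearings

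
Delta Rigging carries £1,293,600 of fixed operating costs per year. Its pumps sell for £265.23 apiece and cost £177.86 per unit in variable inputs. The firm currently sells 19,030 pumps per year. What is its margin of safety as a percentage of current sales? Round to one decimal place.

22.2%

Each unit contributes £265.23 − £177.86 = £87.37. Break-even units = £1,293,600 ÷ £87.37 = 14,806.00; break-even revenue = 14,806.00 × £265.23 = £3,926,994.71.
Actual sales revenue = 19,030 × £265.23 = £5,047,326.90.
Margin of safety = (£5,047,326.90 − £3,926,994.71) ÷ £5,047,326.90 = 22.2%.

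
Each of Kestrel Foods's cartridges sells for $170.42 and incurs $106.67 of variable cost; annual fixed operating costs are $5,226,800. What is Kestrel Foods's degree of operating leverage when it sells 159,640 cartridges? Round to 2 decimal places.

2.06

Total contribution margin = 159,640 × $63.75 = $10,177,050.00.
EBIT = $10,177,050.00 − $5,226,800 = $4,950,250.00.
DOL = contribution ÷ EBIT = $10,177,050.00 ÷ $4,950,250.00 = 2.0559.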